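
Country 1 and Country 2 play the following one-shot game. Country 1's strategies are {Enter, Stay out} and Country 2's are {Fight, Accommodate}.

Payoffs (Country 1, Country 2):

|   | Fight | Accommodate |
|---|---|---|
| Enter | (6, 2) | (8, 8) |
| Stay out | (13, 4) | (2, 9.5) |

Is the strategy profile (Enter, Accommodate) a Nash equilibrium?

At (Enter, Accommodate), Country 1 earns 8; switching to Stay out would give 2, so Country 1 has no profitable deviation.
Country 2 earns 8; switching to Fight would give 2, so Country 2 has no profitable deviation.
Neither player can gain by a unilateral deviation, so this profile is a Nash equilibrium.

Yes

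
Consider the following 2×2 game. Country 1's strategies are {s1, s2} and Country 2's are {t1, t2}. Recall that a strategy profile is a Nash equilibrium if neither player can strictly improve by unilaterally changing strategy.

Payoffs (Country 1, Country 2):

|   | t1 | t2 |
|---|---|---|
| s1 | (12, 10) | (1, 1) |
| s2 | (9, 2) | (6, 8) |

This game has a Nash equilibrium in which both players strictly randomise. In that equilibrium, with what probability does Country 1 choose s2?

Let r be the probability that Country 1 plays s1. In a completely mixed equilibrium, Country 2 must be indifferent between t1 and t2.
Country 2's expected payoff from t1 is 10r + 2(1−r); from t2 it is r + 8(1−r).
Setting these equal: 8r + 2 = −7r + 8, so r = 2/5.
Therefore Country 1 plays s2 with probability 1 − 2/5 = 3/5.

3/5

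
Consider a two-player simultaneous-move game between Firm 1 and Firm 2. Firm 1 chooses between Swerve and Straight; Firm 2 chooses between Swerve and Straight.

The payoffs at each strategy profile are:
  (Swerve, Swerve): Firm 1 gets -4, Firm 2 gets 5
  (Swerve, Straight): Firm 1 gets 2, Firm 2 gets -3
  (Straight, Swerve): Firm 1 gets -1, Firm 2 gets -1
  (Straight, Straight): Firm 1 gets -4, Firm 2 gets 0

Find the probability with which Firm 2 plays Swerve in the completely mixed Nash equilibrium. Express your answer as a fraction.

2/3

Let y be the probability that Firm 2 plays Swerve. In a completely mixed equilibrium, Firm 1 must be indifferent between Swerve and Straight.
Firm 1's expected payoff from Swerve is −4y + 2(1−y); from Straight it is −y − 4(1−y).
Setting these equal: −6y + 2 = 3y − 4, so y = 2/3.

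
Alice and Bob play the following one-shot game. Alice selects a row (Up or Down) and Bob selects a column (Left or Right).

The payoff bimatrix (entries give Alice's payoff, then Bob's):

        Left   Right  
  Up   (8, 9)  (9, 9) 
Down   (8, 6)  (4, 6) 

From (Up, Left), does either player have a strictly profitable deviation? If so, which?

Neither

Alice at (Up, Left) earns 8; deviating to Down yields 8 — not better.
Bob earns 9; deviating to Right yields 9 — not better.
Neither player can strictly improve; the profile is a Nash equilibrium.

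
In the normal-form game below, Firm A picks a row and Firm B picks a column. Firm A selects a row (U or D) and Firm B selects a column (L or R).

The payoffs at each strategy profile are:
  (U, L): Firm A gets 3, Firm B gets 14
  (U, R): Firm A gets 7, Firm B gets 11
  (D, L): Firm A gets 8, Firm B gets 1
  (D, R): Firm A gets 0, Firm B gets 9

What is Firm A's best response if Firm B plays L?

Against L, Firm A earns 3 from U and 8 from D.
So D is the best response.

D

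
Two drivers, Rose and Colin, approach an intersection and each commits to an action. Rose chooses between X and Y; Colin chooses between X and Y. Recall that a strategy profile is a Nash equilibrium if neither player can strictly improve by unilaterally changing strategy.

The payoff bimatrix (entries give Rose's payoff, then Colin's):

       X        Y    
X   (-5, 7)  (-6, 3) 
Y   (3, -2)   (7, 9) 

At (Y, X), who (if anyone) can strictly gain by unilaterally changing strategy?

Colin

Rose at (Y, X) earns 3; deviating to X yields -5 — not better.
Colin earns -2; deviating to Y yields 9 — a strict improvement.
Only Colin has a strictly profitable deviation.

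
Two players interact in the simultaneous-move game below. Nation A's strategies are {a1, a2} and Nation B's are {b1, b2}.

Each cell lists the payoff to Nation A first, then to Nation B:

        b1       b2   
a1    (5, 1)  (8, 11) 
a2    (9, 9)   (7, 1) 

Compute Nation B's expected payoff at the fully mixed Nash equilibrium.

First find x, the probability Nation A plays a1, from Nation B's indifference between b1 and b2: x + 9(1−x) = 11x + (1−x), giving x = 4/9.
Since Nation B is indifferent in equilibrium, Nation B's expected payoff equals the payoff from either column against (4/9, 5/9). Using b1: (4/9) + 9(5/9) = 49/9.

49/9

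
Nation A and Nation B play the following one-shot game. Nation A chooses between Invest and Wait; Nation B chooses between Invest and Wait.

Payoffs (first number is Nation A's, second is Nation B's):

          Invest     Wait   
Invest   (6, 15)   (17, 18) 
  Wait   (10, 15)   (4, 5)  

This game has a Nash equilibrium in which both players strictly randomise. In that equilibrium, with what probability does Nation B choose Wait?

Let c be the probability that Nation B plays Invest. In a completely mixed equilibrium, Nation A must be indifferent between Invest and Wait.
Nation A's expected payoff from Invest is 6c + 17(1−c); from Wait it is 10c + 4(1−c).
Setting these equal: −11c + 17 = 6c + 4, so c = 13/17.
Therefore Nation B plays Wait with probability 1 − 13/17 = 4/17.

4/17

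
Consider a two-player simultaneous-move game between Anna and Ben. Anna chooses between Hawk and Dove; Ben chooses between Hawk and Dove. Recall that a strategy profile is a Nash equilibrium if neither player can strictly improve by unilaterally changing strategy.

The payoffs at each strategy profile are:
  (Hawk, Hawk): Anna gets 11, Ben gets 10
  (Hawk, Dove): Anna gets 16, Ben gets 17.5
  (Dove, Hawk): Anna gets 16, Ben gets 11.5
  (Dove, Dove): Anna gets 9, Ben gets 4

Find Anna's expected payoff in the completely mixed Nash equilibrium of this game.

First find q, the probability Ben plays Hawk, from Anna's indifference between Hawk and Dove: 11q + 16(1−q) = 16q + 9(1−q), giving q = 7/12.
Since Anna is indifferent in equilibrium, Anna's expected payoff equals the payoff from either row against (7/12, 5/12). Using Hawk: 11(7/12) + 16(5/12) = 157/12.

157/12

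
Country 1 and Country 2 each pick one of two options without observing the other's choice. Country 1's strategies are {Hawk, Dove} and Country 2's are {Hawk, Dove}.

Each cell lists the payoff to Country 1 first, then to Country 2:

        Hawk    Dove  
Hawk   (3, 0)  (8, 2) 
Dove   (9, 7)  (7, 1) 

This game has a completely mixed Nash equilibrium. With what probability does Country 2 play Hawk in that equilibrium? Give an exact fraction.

Let q be the probability that Country 2 plays Hawk. In a completely mixed equilibrium, Country 1 must be indifferent between Hawk and Dove.
Country 1's expected payoff from Hawk is 3q + 8(1−q); from Dove it is 9q + 7(1−q).
Setting these equal: −5q + 8 = 2q + 7, so q = 1/7.

1/7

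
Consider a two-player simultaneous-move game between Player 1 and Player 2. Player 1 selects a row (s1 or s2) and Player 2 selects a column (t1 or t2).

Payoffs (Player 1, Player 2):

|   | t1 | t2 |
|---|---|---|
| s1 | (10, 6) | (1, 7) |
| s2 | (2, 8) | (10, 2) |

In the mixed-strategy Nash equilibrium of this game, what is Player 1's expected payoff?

98/17

First find q, the probability Player 2 plays t1, from Player 1's indifference between s1 and s2: 10q + (1−q) = 2q + 10(1−q), giving q = 9/17.
Since Player 1 is indifferent in equilibrium, Player 1's expected payoff equals the payoff from either row against (9/17, 8/17). Using s1: 10(9/17) + (8/17) = 98/17.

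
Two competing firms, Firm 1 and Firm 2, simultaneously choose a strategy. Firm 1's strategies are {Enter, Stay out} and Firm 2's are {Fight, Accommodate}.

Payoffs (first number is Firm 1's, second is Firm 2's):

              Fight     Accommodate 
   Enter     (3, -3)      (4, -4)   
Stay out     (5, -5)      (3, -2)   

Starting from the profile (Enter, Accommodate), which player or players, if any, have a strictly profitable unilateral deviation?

Firm 1 at (Enter, Accommodate) earns 4; deviating to Stay out yields 3 — not better.
Firm 2 earns -4; deviating to Fight yields -3 — a strict improvement.
Only Firm 2 has a strictly profitable deviation.

Firm 2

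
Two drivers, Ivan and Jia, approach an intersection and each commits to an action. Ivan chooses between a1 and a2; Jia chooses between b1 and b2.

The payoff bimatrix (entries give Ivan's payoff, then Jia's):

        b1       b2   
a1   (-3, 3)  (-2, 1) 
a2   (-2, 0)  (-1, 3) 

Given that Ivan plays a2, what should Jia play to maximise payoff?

b2

Against a2, Jia earns 0 from b1 and 3 from b2.
So b2 is the best response.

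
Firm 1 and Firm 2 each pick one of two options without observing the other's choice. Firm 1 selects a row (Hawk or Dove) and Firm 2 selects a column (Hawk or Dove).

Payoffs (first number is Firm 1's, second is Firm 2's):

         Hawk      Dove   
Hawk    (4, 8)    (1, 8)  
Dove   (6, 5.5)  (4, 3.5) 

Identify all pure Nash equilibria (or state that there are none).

(Hawk, Hawk): Firm 1 prefers Dove (6 > 4) — not an equilibrium.
(Hawk, Dove): Firm 1 prefers Dove (4 > 1) — not an equilibrium.
(Dove, Hawk): Firm 1 gets 6 ≥ 4 from Hawk, and Firm 2 gets 5.5 ≥ 3.5 from Dove — Nash equilibrium.
(Dove, Dove): Firm 2 prefers Hawk (5.5 > 3.5) — not an equilibrium.

(Dove, Hawk)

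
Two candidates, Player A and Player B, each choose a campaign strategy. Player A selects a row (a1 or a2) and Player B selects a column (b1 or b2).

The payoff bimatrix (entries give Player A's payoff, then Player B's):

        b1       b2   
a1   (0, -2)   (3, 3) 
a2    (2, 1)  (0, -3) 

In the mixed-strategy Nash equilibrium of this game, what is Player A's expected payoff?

6/5

First find y, the probability Player B plays b1, from Player A's indifference between a1 and a2: 3(1−y) = 2y, giving y = 3/5.
Since Player A is indifferent in equilibrium, Player A's expected payoff equals the payoff from either row against (3/5, 2/5). Using a1: 3(2/5) = 6/5.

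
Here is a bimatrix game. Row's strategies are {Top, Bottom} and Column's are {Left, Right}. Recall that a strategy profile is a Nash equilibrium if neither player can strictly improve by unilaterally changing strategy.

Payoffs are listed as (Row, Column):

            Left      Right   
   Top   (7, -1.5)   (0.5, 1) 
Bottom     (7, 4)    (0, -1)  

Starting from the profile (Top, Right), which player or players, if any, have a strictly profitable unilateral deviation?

Row at (Top, Right) earns 0.5; deviating to Bottom yields 0 — not better.
Column earns 1; deviating to Left yields -1.5 — not better.
Neither player can strictly improve; the profile is a Nash equilibrium.

Neither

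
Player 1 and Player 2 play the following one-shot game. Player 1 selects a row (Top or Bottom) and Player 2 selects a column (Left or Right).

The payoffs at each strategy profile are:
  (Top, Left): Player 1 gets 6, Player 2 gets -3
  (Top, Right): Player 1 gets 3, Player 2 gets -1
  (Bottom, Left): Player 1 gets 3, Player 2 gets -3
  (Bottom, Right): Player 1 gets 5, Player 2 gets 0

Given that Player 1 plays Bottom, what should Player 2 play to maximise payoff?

Against Bottom, Player 2 earns -3 from Left and 0 from Right.
So Right is the best response.

Right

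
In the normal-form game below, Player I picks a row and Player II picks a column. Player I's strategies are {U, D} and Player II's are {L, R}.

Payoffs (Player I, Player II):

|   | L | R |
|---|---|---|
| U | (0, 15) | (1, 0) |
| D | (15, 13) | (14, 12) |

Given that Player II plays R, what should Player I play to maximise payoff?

Against R, Player I earns 1 from U and 14 from D.
So D is the best response.

D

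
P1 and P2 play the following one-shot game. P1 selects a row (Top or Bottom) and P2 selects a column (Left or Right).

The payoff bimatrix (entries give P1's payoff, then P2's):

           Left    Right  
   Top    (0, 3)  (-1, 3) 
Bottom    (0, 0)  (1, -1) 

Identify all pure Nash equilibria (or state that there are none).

(Top, Left): P1 gets 0 ≥ 0 from Bottom, and P2 gets 3 ≥ 3 from Right — Nash equilibrium.
(Top, Right): P1 prefers Bottom (1 > -1) — not an equilibrium.
(Bottom, Left): P1 gets 0 ≥ 0 from Top, and P2 gets 0 ≥ -1 from Right — Nash equilibrium.
(Bottom, Right): P2 prefers Left (0 > -1) — not an equilibrium.

(Top, Left) and (Bottom, Left)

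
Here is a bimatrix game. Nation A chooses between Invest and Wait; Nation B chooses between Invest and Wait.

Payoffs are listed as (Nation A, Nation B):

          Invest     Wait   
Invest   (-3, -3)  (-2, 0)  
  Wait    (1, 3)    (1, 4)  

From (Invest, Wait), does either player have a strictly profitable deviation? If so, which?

Nation A at (Invest, Wait) earns -2; deviating to Wait yields 1 — a strict improvement.
Nation B earns 0; deviating to Invest yields -3 — not better.
Only Nation A has a strictly profitable deviation.

Nation A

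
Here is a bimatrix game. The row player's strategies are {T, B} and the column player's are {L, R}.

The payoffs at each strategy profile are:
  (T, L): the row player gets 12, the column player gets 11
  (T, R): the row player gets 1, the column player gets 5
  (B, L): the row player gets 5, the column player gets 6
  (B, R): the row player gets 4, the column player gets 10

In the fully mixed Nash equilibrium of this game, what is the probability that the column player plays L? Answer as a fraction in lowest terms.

Let c be the probability that the column player plays L. In a completely mixed equilibrium, the row player must be indifferent between T and B.
The row player's expected payoff from T is 12c + (1−c); from B it is 5c + 4(1−c).
Setting these equal: 11c + 1 = c + 4, so c = 3/10.

3/10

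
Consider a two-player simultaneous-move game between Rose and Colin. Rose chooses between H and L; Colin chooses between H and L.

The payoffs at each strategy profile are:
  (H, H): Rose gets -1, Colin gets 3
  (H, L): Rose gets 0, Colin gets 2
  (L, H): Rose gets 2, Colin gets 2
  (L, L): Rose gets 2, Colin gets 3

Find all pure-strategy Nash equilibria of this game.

(H, H): Rose prefers L (2 > -1) — not an equilibrium.
(H, L): Rose prefers L (2 > 0); Colin prefers H (3 > 2) — not an equilibrium.
(L, H): Colin prefers L (3 > 2) — not an equilibrium.
(L, L): Rose gets 2 ≥ 0 from H, and Colin gets 3 ≥ 2 from H — Nash equilibrium.

(L, L)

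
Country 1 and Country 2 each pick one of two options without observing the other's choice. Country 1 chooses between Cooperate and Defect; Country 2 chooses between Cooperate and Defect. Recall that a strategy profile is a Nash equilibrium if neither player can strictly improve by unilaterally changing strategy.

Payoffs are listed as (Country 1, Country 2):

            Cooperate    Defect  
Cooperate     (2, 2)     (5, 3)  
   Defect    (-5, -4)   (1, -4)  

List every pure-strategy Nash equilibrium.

(Cooperate, Defect)

(Cooperate, Cooperate): Country 2 prefers Defect (3 > 2) — not an equilibrium.
(Cooperate, Defect): Country 1 gets 5 ≥ 1 from Defect, and Country 2 gets 3 ≥ 2 from Cooperate — Nash equilibrium.
(Defect, Cooperate): Country 1 prefers Cooperate (2 > -5) — not an equilibrium.
(Defect, Defect): Country 1 prefers Cooperate (5 > 1) — not an equilibrium.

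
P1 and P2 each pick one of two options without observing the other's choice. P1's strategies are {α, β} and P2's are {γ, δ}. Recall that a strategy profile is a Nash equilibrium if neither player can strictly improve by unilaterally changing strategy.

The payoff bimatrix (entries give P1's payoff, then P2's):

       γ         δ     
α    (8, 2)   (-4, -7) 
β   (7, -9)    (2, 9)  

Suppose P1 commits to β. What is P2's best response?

Against β, P2 earns -9 from γ and 9 from δ.
So δ is the best response.

δ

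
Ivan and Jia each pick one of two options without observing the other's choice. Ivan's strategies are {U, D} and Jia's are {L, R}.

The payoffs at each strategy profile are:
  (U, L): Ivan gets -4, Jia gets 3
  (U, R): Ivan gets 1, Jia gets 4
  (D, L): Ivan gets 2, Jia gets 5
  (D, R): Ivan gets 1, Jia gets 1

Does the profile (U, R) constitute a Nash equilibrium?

Yes

At (U, R), Ivan earns 1; switching to D would give 1, so Ivan has no profitable deviation.
Jia earns 4; switching to L would give 3, so Jia has no profitable deviation.
Neither player can gain by a unilateral deviation, so this profile is a Nash equilibrium.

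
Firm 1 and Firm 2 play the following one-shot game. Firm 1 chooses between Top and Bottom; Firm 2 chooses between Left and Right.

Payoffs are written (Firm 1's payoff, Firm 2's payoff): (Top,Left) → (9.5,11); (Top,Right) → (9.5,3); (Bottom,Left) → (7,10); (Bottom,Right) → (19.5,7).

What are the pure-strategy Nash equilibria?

(Top, Left)

(Top, Left): Firm 1 gets 9.5 ≥ 7 from Bottom, and Firm 2 gets 11 ≥ 3 from Right — Nash equilibrium.
(Top, Right): Firm 1 prefers Bottom (19.5 > 9.5); Firm 2 prefers Left (11 > 3) — not an equilibrium.
(Bottom, Left): Firm 1 prefers Top (9.5 > 7) — not an equilibrium.
(Bottom, Right): Firm 2 prefers Left (10 > 7) — not an equilibrium.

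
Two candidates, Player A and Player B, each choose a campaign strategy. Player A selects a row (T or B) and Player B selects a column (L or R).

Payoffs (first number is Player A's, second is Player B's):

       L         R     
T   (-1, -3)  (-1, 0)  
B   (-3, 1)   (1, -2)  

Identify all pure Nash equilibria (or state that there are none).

(T, L): Player B prefers R (0 > -3) — not an equilibrium.
(T, R): Player A prefers B (1 > -1) — not an equilibrium.
(B, L): Player A prefers T (-1 > -3) — not an equilibrium.
(B, R): Player B prefers L (1 > -2) — not an equilibrium.

none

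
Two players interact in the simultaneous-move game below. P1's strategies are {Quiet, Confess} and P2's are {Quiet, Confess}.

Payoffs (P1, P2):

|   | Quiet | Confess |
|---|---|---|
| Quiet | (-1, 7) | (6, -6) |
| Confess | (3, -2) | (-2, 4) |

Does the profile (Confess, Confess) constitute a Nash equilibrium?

At (Confess, Confess), P1 earns -2; switching to Quiet would give 6, so P1 would deviate.
P2 earns 4; switching to Quiet would give -2, so P2 has no profitable deviation.
Since at least one player can profitably deviate, this is not a Nash equilibrium.

No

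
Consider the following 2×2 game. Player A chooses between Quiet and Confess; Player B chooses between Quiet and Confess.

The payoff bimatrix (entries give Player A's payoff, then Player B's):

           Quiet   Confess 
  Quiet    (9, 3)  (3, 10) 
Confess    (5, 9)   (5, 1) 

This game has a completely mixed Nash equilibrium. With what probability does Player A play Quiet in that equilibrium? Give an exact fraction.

8/15

Let x be the probability that Player A plays Quiet. In a completely mixed equilibrium, Player B must be indifferent between Quiet and Confess.
Player B's expected payoff from Quiet is 3x + 9(1−x); from Confess it is 10x + (1−x).
Setting these equal: −6x + 9 = 9x + 1, so x = 8/15.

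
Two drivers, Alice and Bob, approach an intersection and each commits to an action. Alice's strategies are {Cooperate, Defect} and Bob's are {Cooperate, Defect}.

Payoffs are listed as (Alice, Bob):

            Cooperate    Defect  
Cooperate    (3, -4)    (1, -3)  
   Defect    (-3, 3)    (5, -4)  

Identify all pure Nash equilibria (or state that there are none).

(Cooperate, Cooperate): Bob prefers Defect (-3 > -4) — not an equilibrium.
(Cooperate, Defect): Alice prefers Defect (5 > 1) — not an equilibrium.
(Defect, Cooperate): Alice prefers Cooperate (3 > -3) — not an equilibrium.
(Defect, Defect): Bob prefers Cooperate (3 > -4) — not an equilibrium.

none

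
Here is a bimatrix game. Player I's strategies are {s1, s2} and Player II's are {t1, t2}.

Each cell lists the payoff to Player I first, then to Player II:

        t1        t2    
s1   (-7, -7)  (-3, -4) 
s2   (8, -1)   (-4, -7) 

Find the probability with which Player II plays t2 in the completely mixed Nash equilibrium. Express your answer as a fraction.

Let y be the probability that Player II plays t1. In a completely mixed equilibrium, Player I must be indifferent between s1 and s2.
Player I's expected payoff from s1 is −7y − 3(1−y); from s2 it is 8y − 4(1−y).
Setting these equal: −4y − 3 = 12y − 4, so y = 1/16.
Therefore Player II plays t2 with probability 1 − 1/16 = 15/16.

15/16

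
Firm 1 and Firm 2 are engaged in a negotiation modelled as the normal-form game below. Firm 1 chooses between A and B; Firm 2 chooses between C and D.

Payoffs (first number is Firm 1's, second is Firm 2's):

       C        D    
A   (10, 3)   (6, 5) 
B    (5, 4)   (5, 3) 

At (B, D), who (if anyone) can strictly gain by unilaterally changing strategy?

Both

Firm 1 at (B, D) earns 5; deviating to A yields 6 — a strict improvement.
Firm 2 earns 3; deviating to C yields 4 — a strict improvement.
Both Firm 1 and Firm 2 have strictly profitable deviations.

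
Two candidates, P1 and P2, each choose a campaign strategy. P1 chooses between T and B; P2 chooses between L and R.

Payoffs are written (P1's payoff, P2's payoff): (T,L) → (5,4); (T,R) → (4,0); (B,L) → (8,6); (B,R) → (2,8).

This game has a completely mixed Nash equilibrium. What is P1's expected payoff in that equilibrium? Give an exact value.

22/5

First find y, the probability P2 plays L, from P1's indifference between T and B: 5y + 4(1−y) = 8y + 2(1−y), giving y = 2/5.
Since P1 is indifferent in equilibrium, P1's expected payoff equals the payoff from either row against (2/5, 3/5). Using T: 5(2/5) + 4(3/5) = 22/5.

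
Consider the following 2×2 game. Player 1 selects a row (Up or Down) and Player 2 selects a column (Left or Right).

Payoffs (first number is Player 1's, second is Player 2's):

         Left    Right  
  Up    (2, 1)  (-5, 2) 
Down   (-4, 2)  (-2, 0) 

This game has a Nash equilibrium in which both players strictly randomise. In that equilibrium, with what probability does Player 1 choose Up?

Let x be the probability that Player 1 plays Up. In a completely mixed equilibrium, Player 2 must be indifferent between Left and Right.
Player 2's expected payoff from Left is x + 2(1−x); from Right it is 2x.
Setting these equal: −x + 2 = 2x, so x = 2/3.

2/3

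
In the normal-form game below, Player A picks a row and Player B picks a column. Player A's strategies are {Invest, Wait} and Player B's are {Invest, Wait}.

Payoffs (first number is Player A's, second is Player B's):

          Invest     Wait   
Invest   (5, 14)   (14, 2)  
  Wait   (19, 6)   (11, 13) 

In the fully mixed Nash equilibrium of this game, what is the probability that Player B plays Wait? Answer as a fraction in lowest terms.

14/17

Let y be the probability that Player B plays Invest. In a completely mixed equilibrium, Player A must be indifferent between Invest and Wait.
Player A's expected payoff from Invest is 5y + 14(1−y); from Wait it is 19y + 11(1−y).
Setting these equal: −9y + 14 = 8y + 11, so y = 3/17.
Therefore Player B plays Wait with probability 1 − 3/17 = 14/17.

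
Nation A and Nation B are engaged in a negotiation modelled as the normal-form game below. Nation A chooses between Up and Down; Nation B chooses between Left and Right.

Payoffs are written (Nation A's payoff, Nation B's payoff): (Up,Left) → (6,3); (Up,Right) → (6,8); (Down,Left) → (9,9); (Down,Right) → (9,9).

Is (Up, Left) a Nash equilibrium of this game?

No

At (Up, Left), Nation A earns 6; switching to Down would give 9, so Nation A would deviate.
Nation B earns 3; switching to Right would give 8, so Nation B would deviate.
Since at least one player can profitably deviate, this is not a Nash equilibrium.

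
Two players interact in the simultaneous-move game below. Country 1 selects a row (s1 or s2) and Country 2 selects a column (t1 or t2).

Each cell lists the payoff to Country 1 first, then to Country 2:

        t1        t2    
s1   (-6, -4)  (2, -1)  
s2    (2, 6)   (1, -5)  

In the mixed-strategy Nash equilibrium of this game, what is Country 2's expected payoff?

-13/7

First find p, the probability Country 1 plays s1, from Country 2's indifference between t1 and t2: −4p + 6(1−p) = −p − 5(1−p), giving p = 11/14.
Since Country 2 is indifferent in equilibrium, Country 2's expected payoff equals the payoff from either column against (11/14, 3/14). Using t1: −4(11/14) + 6(3/14) = -13/7.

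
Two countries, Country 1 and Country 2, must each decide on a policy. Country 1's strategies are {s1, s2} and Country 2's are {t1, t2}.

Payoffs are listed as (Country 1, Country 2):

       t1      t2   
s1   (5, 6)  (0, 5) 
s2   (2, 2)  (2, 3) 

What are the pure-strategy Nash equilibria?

(s1, t1): Country 1 gets 5 ≥ 2 from s2, and Country 2 gets 6 ≥ 5 from t2 — Nash equilibrium.
(s1, t2): Country 1 prefers s2 (2 > 0); Country 2 prefers t1 (6 > 5) — not an equilibrium.
(s2, t1): Country 1 prefers s1 (5 > 2); Country 2 prefers t2 (3 > 2) — not an equilibrium.
(s2, t2): Country 1 gets 2 ≥ 0 from s1, and Country 2 gets 3 ≥ 2 from t1 — Nash equilibrium.

(s1, t1) and (s2, t2)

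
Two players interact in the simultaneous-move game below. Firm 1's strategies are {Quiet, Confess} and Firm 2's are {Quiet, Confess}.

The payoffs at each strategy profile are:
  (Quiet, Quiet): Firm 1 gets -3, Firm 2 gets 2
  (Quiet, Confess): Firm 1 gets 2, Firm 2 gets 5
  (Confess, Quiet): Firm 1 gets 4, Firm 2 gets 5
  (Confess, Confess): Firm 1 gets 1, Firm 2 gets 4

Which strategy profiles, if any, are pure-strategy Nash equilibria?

(Quiet, Quiet): Firm 1 prefers Confess (4 > -3); Firm 2 prefers Confess (5 > 2) — not an equilibrium.
(Quiet, Confess): Firm 1 gets 2 ≥ 1 from Confess, and Firm 2 gets 5 ≥ 2 from Quiet — Nash equilibrium.
(Confess, Quiet): Firm 1 gets 4 ≥ -3 from Quiet, and Firm 2 gets 5 ≥ 4 from Confess — Nash equilibrium.
(Confess, Confess): Firm 1 prefers Quiet (2 > 1); Firm 2 prefers Quiet (5 > 4) — not an equilibrium.

(Quiet, Confess) and (Confess, Quiet)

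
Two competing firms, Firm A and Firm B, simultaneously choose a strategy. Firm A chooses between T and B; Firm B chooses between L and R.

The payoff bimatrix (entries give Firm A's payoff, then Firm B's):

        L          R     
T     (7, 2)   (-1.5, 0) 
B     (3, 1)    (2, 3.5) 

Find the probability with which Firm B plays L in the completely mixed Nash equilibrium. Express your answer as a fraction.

7/15

Let q be the probability that Firm B plays L. In a completely mixed equilibrium, Firm A must be indifferent between T and B.
Firm A's expected payoff from T is 7q − 1.5(1−q); from B it is 3q + 2(1−q).
Setting these equal: 8.5q − 1.5 = q + 2, so q = 7/15.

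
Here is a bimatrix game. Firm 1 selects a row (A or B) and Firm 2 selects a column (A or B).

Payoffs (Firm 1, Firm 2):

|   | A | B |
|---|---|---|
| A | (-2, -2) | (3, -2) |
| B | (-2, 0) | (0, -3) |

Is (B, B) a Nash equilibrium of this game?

No

At (B, B), Firm 1 earns 0; switching to A would give 3, so Firm 1 would deviate.
Firm 2 earns -3; switching to A would give 0, so Firm 2 would deviate.
Since at least one player can profitably deviate, this is not a Nash equilibrium.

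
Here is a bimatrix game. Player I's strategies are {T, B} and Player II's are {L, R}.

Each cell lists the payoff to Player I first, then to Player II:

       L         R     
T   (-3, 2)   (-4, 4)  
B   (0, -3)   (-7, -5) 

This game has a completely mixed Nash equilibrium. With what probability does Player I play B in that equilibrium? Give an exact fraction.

1/2

Let x be the probability that Player I plays T. In a completely mixed equilibrium, Player II must be indifferent between L and R.
Player II's expected payoff from L is 2x − 3(1−x); from R it is 4x − 5(1−x).
Setting these equal: 5x − 3 = 9x − 5, so x = 1/2.
Therefore Player I plays B with probability 1 − 1/2 = 1/2.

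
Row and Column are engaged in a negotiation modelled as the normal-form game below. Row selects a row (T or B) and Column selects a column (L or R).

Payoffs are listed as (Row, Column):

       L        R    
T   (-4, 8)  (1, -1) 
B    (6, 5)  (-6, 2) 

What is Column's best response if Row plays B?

Against B, Column earns 5 from L and 2 from R.
So L is the best response.

L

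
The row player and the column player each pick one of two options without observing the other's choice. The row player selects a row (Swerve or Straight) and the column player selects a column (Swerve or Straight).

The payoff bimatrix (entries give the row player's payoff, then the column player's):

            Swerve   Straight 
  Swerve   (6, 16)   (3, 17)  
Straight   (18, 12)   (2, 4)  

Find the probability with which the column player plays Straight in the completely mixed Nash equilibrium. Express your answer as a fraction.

Let q be the probability that the column player plays Swerve. In a completely mixed equilibrium, the row player must be indifferent between Swerve and Straight.
The row player's expected payoff from Swerve is 6q + 3(1−q); from Straight it is 18q + 2(1−q).
Setting these equal: 3q + 3 = 16q + 2, so q = 1/13.
Therefore the column player plays Straight with probability 1 − 1/13 = 12/13.

12/13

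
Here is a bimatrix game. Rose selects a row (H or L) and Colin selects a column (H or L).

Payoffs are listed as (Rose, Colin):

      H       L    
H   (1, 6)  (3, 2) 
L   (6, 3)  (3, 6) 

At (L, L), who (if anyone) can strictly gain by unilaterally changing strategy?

Neither

Rose at (L, L) earns 3; deviating to H yields 3 — not better.
Colin earns 6; deviating to H yields 3 — not better.
Neither player can strictly improve; the profile is a Nash equilibrium.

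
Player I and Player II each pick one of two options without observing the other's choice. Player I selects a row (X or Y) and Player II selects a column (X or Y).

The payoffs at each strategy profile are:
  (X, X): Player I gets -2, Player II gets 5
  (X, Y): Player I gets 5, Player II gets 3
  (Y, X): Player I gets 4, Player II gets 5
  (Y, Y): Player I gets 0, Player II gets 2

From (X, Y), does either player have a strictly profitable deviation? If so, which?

Player I at (X, Y) earns 5; deviating to Y yields 0 — not better.
Player II earns 3; deviating to X yields 5 — a strict improvement.
Only Player II has a strictly profitable deviation.

Player II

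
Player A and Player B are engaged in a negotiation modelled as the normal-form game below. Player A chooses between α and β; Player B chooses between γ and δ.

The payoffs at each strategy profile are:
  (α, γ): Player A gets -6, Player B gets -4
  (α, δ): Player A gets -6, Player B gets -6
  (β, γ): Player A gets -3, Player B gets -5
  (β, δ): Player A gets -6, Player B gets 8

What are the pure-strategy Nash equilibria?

(β, δ)

(α, γ): Player A prefers β (-3 > -6) — not an equilibrium.
(α, δ): Player B prefers γ (-4 > -6) — not an equilibrium.
(β, γ): Player B prefers δ (8 > -5) — not an equilibrium.
(β, δ): Player A gets -6 ≥ -6 from α, and Player B gets 8 ≥ -5 from γ — Nash equilibrium.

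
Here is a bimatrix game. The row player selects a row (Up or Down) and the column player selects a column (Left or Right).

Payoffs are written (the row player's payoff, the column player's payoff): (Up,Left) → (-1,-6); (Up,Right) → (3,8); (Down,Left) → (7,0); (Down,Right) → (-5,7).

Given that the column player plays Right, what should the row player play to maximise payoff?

Against Right, the row player earns 3 from Up and -5 from Down.
So Up is the best response.

Up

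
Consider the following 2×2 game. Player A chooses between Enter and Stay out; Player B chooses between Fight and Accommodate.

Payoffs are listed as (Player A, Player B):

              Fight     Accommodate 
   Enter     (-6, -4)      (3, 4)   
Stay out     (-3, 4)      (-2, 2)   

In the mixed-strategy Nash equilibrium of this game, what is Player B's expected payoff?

12/5

First find x, the probability Player A plays Enter, from Player B's indifference between Fight and Accommodate: −4x + 4(1−x) = 4x + 2(1−x), giving x = 1/5.
Since Player B is indifferent in equilibrium, Player B's expected payoff equals the payoff from either column against (1/5, 4/5). Using Fight: −4(1/5) + 4(4/5) = 12/5.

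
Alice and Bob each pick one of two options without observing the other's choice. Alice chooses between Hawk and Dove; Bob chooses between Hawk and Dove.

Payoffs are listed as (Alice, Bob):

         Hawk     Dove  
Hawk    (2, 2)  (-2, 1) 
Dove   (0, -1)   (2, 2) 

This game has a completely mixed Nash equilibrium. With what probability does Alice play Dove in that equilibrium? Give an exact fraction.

1/4

Let x be the probability that Alice plays Hawk. In a completely mixed equilibrium, Bob must be indifferent between Hawk and Dove.
Bob's expected payoff from Hawk is 2x − (1−x); from Dove it is x + 2(1−x).
Setting these equal: 3x − 1 = −x + 2, so x = 3/4.
Therefore Alice plays Dove with probability 1 − 3/4 = 1/4.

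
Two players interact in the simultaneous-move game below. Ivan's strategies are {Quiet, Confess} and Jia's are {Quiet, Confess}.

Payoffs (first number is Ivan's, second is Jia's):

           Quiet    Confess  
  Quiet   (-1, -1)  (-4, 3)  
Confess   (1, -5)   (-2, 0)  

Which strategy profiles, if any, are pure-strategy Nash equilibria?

(Confess, Confess)

(Quiet, Quiet): Ivan prefers Confess (1 > -1); Jia prefers Confess (3 > -1) — not an equilibrium.
(Quiet, Confess): Ivan prefers Confess (-2 > -4) — not an equilibrium.
(Confess, Quiet): Jia prefers Confess (0 > -5) — not an equilibrium.
(Confess, Confess): Ivan gets -2 ≥ -4 from Quiet, and Jia gets 0 ≥ -5 from Quiet — Nash equilibrium.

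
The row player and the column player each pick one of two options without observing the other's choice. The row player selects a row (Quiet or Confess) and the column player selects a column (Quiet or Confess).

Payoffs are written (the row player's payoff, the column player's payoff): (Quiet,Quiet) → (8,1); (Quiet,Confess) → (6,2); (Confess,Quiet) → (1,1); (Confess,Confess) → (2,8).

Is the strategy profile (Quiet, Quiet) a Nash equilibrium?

At (Quiet, Quiet), the row player earns 8; switching to Confess would give 1, so the row player has no profitable deviation.
The column player earns 1; switching to Confess would give 2, so the column player would deviate.
Since at least one player can profitably deviate, this is not a Nash equilibrium.

No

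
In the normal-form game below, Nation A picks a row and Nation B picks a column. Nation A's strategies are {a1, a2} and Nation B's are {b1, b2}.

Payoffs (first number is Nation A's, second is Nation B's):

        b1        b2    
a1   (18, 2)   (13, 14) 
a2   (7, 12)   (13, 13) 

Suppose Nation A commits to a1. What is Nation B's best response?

b2

Against a1, Nation B earns 2 from b1 and 14 from b2.
So b2 is the best response.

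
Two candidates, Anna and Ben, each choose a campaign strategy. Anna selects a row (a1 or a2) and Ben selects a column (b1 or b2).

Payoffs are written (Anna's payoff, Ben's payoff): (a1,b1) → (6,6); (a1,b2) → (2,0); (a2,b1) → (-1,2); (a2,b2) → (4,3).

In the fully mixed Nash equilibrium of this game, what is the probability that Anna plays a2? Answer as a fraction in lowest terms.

Let p be the probability that Anna plays a1. In a completely mixed equilibrium, Ben must be indifferent between b1 and b2.
Ben's expected payoff from b1 is 6p + 2(1−p); from b2 it is 3(1−p).
Setting these equal: 4p + 2 = −3p + 3, so p = 1/7.
Therefore Anna plays a2 with probability 1 − 1/7 = 6/7.

6/7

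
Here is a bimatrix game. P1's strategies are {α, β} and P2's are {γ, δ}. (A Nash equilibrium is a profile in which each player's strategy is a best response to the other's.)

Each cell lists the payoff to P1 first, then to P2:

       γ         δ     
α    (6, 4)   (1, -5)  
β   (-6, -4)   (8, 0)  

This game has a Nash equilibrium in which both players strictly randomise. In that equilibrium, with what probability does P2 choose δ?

12/19

Let q be the probability that P2 plays γ. In a completely mixed equilibrium, P1 must be indifferent between α and β.
P1's expected payoff from α is 6q + (1−q); from β it is −6q + 8(1−q).
Setting these equal: 5q + 1 = −14q + 8, so q = 7/19.
Therefore P2 plays δ with probability 1 − 7/19 = 12/19.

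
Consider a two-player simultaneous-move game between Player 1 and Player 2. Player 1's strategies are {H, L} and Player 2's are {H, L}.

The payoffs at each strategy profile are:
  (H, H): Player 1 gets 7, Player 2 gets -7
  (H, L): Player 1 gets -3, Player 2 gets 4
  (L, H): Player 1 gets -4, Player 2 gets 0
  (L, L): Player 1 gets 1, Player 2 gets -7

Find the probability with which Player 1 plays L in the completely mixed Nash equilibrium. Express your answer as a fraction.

11/18

Let r be the probability that Player 1 plays H. In a completely mixed equilibrium, Player 2 must be indifferent between H and L.
Player 2's expected payoff from H is −7r; from L it is 4r − 7(1−r).
Setting these equal: −7r = 11r − 7, so r = 7/18.
Therefore Player 1 plays L with probability 1 − 7/18 = 11/18.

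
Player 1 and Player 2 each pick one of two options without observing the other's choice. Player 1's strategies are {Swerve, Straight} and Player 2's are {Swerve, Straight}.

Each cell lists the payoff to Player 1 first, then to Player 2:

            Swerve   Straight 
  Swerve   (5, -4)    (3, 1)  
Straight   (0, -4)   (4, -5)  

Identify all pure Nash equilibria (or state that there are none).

none

(Swerve, Swerve): Player 2 prefers Straight (1 > -4) — not an equilibrium.
(Swerve, Straight): Player 1 prefers Straight (4 > 3) — not an equilibrium.
(Straight, Swerve): Player 1 prefers Swerve (5 > 0) — not an equilibrium.
(Straight, Straight): Player 2 prefers Swerve (-4 > -5) — not an equilibrium.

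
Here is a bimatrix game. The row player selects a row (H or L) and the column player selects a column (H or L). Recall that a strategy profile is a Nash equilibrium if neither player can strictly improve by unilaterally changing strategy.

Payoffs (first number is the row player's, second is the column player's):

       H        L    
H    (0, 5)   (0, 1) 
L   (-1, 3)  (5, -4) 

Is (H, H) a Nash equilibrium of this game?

At (H, H), the row player earns 0; switching to L would give -1, so the row player has no profitable deviation.
The column player earns 5; switching to L would give 1, so the column player has no profitable deviation.
Neither player can gain by a unilateral deviation, so this profile is a Nash equilibrium.

Yes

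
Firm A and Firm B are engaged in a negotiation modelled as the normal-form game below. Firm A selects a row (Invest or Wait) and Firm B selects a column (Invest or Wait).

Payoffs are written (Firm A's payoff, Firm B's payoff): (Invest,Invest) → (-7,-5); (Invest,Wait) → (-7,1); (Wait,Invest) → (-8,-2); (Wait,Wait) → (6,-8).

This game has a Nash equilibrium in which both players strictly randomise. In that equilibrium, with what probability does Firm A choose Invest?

1/2

Let r be the probability that Firm A plays Invest. In a completely mixed equilibrium, Firm B must be indifferent between Invest and Wait.
Firm B's expected payoff from Invest is −5r − 2(1−r); from Wait it is r − 8(1−r).
Setting these equal: −3r − 2 = 9r − 8, so r = 1/2.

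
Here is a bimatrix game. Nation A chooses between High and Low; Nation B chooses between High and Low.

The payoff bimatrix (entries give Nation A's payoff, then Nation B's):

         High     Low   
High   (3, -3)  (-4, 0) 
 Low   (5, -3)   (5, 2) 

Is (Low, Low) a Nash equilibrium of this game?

Yes

At (Low, Low), Nation A earns 5; switching to High would give -4, so Nation A has no profitable deviation.
Nation B earns 2; switching to High would give -3, so Nation B has no profitable deviation.
Neither player can gain by a unilateral deviation, so this profile is a Nash equilibrium.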